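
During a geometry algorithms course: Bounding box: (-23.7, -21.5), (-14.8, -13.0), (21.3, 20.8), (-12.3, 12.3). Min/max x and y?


x range: [-23.7, 21.3]
y range: [-21.5, 20.8]
Bounding box: (-23.7,-21.5) to (21.3,20.8)

(-23.7,-21.5) to (21.3,20.8)


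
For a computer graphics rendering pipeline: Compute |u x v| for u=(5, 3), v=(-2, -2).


|u x v| = |5*(-2) - 3*(-2)|
= |(-10) - (-6)| = 4

4


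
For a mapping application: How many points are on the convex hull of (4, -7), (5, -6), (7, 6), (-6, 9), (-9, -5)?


Convex hull vertices (CCW): (-9, -5), (4, -7), (5, -6), (7, 6), (-6, 9)
Count = 5

5


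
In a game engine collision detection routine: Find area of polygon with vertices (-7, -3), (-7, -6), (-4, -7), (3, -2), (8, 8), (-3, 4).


Shoelace sum: ((-7)*(-6) - (-7)*(-3)) + ((-7)*(-7) - (-4)*(-6)) + ((-4)*(-2) - 3*(-7)) + (3*8 - 8*(-2)) + (8*4 - (-3)*8) + ((-3)*(-3) - (-7)*4)
= 208
Area = |208|/2 = 104

104


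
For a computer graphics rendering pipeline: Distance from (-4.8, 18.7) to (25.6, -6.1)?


dx=30.4, dy=-24.8
d^2 = 30.4^2 + (-24.8)^2 = 1539.2
d = sqrt(1539.2) = 39.2326

39.2326


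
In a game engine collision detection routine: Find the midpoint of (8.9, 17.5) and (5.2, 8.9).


M = ((8.9+5.2)/2, (17.5+8.9)/2)
= (7.05, 13.2)

(7.05, 13.2)


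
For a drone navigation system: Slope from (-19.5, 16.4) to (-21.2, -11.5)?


slope = (y2-y1)/(x2-x1) = ((-11.5)-16.4)/((-21.2)-(-19.5)) = (-27.9)/(-1.7) = 16.4118

16.4118


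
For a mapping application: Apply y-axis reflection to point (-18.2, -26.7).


Reflection over y-axis: (x,y) -> (-x,y)
(-18.2, -26.7) -> (18.2, -26.7)

(18.2, -26.7)


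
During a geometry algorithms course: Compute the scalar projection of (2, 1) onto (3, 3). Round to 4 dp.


u.v = 9, |v| = sqrt(18) = 4.2426
Scalar projection = u.v / |v| = 9 / sqrt(18) = 2.1213

2.1213


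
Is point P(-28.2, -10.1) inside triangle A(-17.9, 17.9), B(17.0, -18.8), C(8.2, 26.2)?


Cross products: AB x AP = -1355.21, BC x BP = 1957.44, CA x CP = 645.31
All same sign? no

No, outside


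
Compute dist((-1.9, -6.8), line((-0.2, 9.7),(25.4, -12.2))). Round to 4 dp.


|cross product| = 459.63
|line direction| = sqrt(1134.97) = 33.6893
Distance = 459.63/sqrt(1134.97) = 13.6432

13.6432


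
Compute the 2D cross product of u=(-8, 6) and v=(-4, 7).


u x v = u_x*v_y - u_y*v_x = (-8)*7 - 6*(-4)
= (-56) - (-24) = -32

-32


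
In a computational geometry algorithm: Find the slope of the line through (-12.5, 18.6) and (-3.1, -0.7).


slope = (y2-y1)/(x2-x1) = ((-0.7)-18.6)/((-3.1)-(-12.5)) = (-19.3)/9.4 = -2.0532

-2.0532


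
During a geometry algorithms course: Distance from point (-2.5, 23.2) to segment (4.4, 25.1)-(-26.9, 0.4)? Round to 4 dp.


Project P onto AB: t = 0.1654 (clamped to [0,1])
Closest point on segment: (-0.776, 21.0154)
Distance: 2.7829

2.7829


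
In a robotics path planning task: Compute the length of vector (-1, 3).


|u| = sqrt((-1)^2 + 3^2) = sqrt(10) = 3.1623

3.1623


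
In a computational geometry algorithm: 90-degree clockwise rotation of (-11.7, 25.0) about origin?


90° CW: (x,y) -> (y, -x)
(-11.7,25) -> (25, 11.7)

(25, 11.7)


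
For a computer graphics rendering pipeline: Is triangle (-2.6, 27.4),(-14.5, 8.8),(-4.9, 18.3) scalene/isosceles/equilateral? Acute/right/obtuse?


Side lengths squared: AB^2=487.57, BC^2=182.41, CA^2=88.1
Sorted: [88.1, 182.41, 487.57]
By sides: Scalene, By angles: Obtuse

Scalene, Obtuse


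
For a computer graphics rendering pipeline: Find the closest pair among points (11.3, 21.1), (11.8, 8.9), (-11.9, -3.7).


d(P0,P1) = 12.2102, d(P0,P2) = 33.96, d(P1,P2) = 26.8412
Closest: P0 and P1

Closest pair: (11.3, 21.1) and (11.8, 8.9), distance = 12.2102


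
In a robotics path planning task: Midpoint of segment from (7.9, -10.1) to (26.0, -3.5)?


M = ((7.9+26)/2, ((-10.1)+(-3.5))/2)
= (16.95, -6.8)

(16.95, -6.8)


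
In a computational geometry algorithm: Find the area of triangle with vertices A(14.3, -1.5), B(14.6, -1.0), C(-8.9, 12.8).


Area = |x_A(y_B-y_C) + x_B(y_C-y_A) + x_C(y_A-y_B)|/2
= |(-197.34) + 208.78 + 4.45|/2
= 15.89/2 = 7.945

7.945


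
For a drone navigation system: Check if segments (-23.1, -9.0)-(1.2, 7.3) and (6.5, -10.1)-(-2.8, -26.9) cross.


Cross products: d1=-507.51, d2=-250.86, d3=-509.21, d4=-765.86
d1*d2 < 0 and d3*d4 < 0? no

No, they don't intersect


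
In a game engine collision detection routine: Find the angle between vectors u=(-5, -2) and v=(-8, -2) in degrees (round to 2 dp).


u.v = 44, |u| = sqrt(29) = 5.3852, |v| = sqrt(68) = 8.2462
cos(theta) = u.v/(|u||v|) = 44/sqrt(1972) = 0.99083
theta = acos(0.99083) = 7.77 degrees

7.77 degrees


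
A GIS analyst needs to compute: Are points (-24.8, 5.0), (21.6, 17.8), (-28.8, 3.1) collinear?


Cross product: (21.6-(-24.8))*(3.1-5) - (17.8-5)*((-28.8)-(-24.8))
= -36.96

No, not collinear


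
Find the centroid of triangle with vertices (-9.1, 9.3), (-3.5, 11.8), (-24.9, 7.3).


Centroid = ((x_A+x_B+x_C)/3, (y_A+y_B+y_C)/3)
= (((-9.1)+(-3.5)+(-24.9))/3, (9.3+11.8+7.3)/3)
= (-12.5, 9.4667)

(-12.5, 9.4667)


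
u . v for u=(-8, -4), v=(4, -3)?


u . v = u_x*v_x + u_y*v_y = (-8)*4 + (-4)*(-3)
= (-32) + 12 = -20

-20


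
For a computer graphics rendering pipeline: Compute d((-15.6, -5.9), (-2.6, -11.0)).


dx=13, dy=-5.1
d^2 = 13^2 + (-5.1)^2 = 195.01
d = sqrt(195.01) = 13.9646

13.9646


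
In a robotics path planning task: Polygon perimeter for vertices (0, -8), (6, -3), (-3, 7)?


Sides: (0, -8)->(6, -3): sqrt(61) = 7.81025, (6, -3)->(-3, 7): sqrt(181) = 13.453624, (-3, 7)->(0, -8): sqrt(234) = 15.297059
Sum = 36.560933
Perimeter = 36.5609

36.5609


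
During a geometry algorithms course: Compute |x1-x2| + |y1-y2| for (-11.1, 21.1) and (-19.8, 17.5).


|(-11.1)-(-19.8)| + |21.1-17.5| = 8.7 + 3.6 = 12.3

12.3


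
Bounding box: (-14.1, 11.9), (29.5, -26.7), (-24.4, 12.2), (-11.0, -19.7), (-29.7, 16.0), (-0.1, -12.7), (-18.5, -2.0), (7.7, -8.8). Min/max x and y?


x range: [-29.7, 29.5]
y range: [-26.7, 16]
Bounding box: (-29.7,-26.7) to (29.5,16)

(-29.7,-26.7) to (29.5,16)


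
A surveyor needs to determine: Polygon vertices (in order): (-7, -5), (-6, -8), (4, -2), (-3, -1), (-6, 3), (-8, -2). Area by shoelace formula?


Shoelace sum: ((-7)*(-8) - (-6)*(-5)) + ((-6)*(-2) - 4*(-8)) + (4*(-1) - (-3)*(-2)) + ((-3)*3 - (-6)*(-1)) + ((-6)*(-2) - (-8)*3) + ((-8)*(-5) - (-7)*(-2))
= 107
Area = |107|/2 = 53.5

53.5


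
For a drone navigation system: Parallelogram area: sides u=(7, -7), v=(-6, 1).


|u x v| = |7*1 - (-7)*(-6)|
= |7 - 42| = 35

35


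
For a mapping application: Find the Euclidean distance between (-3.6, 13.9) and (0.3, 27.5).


dx=3.9, dy=13.6
d^2 = 3.9^2 + 13.6^2 = 200.17
d = sqrt(200.17) = 14.1481

14.1481


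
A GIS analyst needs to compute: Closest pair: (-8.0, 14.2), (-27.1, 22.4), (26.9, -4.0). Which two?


d(P0,P1) = 20.7858, d(P0,P2) = 39.3605, d(P1,P2) = 60.1079
Closest: P0 and P1

Closest pair: (-8.0, 14.2) and (-27.1, 22.4), distance = 20.7858


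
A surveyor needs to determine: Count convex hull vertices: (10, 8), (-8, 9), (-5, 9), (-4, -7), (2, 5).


Convex hull vertices (CCW): (-8, 9), (-4, -7), (10, 8), (-5, 9)
Count = 4

4


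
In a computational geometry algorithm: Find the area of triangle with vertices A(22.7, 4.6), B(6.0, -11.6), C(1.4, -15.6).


Area = |x_A(y_B-y_C) + x_B(y_C-y_A) + x_C(y_A-y_B)|/2
= |90.8 + (-121.2) + 22.68|/2
= 7.72/2 = 3.86

3.86


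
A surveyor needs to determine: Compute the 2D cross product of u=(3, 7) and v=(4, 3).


u x v = u_x*v_y - u_y*v_x = 3*3 - 7*4
= 9 - 28 = -19

-19


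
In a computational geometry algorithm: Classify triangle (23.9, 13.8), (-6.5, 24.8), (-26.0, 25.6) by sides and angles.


Side lengths squared: AB^2=1045.16, BC^2=380.89, CA^2=2629.25
Sorted: [380.89, 1045.16, 2629.25]
By sides: Scalene, By angles: Obtuse

Scalene, Obtuse


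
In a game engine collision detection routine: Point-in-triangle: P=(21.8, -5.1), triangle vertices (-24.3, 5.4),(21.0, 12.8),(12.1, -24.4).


Cross products: AB x AP = -816.79, BC x BP = 189.07, CA x CP = -991.58
All same sign? no

No, outside


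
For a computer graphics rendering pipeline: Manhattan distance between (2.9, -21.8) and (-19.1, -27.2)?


|2.9-(-19.1)| + |(-21.8)-(-27.2)| = 22 + 5.4 = 27.4

27.4


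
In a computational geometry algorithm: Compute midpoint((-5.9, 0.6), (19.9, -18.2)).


M = (((-5.9)+19.9)/2, (0.6+(-18.2))/2)
= (7, -8.8)

(7, -8.8)


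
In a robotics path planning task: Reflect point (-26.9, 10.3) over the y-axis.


Reflection over y-axis: (x,y) -> (-x,y)
(-26.9, 10.3) -> (26.9, 10.3)

(26.9, 10.3)


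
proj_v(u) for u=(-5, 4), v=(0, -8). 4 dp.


u.v = -32, |v| = sqrt(64) = 8
Scalar projection = u.v / |v| = -32 / sqrt(64) = -4

-4


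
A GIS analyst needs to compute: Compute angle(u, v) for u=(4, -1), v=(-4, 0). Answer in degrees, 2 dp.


u.v = -16, |u| = sqrt(17) = 4.1231, |v| = sqrt(16) = 4
cos(theta) = u.v/(|u||v|) = -16/sqrt(272) = -0.970143
theta = acos(-0.970143) = 165.96 degrees

165.96 degrees


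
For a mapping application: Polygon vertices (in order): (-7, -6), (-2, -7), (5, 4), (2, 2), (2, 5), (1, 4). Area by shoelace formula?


Shoelace sum: ((-7)*(-7) - (-2)*(-6)) + ((-2)*4 - 5*(-7)) + (5*2 - 2*4) + (2*5 - 2*2) + (2*4 - 1*5) + (1*(-6) - (-7)*4)
= 97
Area = |97|/2 = 48.5

48.5


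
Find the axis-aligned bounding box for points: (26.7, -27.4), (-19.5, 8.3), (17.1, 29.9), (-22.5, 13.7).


x range: [-22.5, 26.7]
y range: [-27.4, 29.9]
Bounding box: (-22.5,-27.4) to (26.7,29.9)

(-22.5,-27.4) to (26.7,29.9)


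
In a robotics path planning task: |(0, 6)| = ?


|u| = sqrt(0^2 + 6^2) = sqrt(36) = 6

6


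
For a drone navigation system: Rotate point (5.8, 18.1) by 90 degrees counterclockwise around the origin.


90° CCW: (x,y) -> (-y, x)
(5.8,18.1) -> (-18.1, 5.8)

(-18.1, 5.8)


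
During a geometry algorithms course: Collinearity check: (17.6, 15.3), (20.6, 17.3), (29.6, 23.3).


Cross product: (20.6-17.6)*(23.3-15.3) - (17.3-15.3)*(29.6-17.6)
= 0

Yes, collinear


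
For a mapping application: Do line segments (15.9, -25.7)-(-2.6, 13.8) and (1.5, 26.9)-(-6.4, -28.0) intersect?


Cross products: d1=1206.1, d2=-121.6, d3=-404.3, d4=923.4
d1*d2 < 0 and d3*d4 < 0? yes

Yes, they intersect


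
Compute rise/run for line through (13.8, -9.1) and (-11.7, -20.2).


slope = (y2-y1)/(x2-x1) = ((-20.2)-(-9.1))/((-11.7)-13.8) = (-11.1)/(-25.5) = 0.4353

0.4353


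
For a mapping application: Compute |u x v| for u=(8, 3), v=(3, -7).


|u x v| = |8*(-7) - 3*3|
= |(-56) - 9| = 65

65


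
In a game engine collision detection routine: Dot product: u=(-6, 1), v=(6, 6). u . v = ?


u . v = u_x*v_x + u_y*v_y = (-6)*6 + 1*6
= (-36) + 6 = -30

-30


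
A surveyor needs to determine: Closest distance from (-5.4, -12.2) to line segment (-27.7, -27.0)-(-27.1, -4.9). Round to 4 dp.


Project P onto AB: t = 0.6966 (clamped to [0,1])
Closest point on segment: (-27.2821, -11.6059)
Distance: 21.8901

21.8901


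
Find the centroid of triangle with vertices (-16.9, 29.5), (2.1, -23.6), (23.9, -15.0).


Centroid = ((x_A+x_B+x_C)/3, (y_A+y_B+y_C)/3)
= (((-16.9)+2.1+23.9)/3, (29.5+(-23.6)+(-15))/3)
= (3.0333, -3.0333)

(3.0333, -3.0333)


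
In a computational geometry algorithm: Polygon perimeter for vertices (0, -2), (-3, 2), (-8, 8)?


Sides: (0, -2)->(-3, 2): sqrt(25) = 5, (-3, 2)->(-8, 8): sqrt(61) = 7.81025, (-8, 8)->(0, -2): sqrt(164) = 12.806248
Sum = 25.616498
Perimeter = 25.6165

25.6165


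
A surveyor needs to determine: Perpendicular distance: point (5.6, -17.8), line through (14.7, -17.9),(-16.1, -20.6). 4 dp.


|cross product| = 27.65
|line direction| = sqrt(955.93) = 30.9181
Distance = 27.65/sqrt(955.93) = 0.8943

0.8943


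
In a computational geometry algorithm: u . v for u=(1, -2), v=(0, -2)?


u . v = u_x*v_x + u_y*v_y = 1*0 + (-2)*(-2)
= 0 + 4 = 4

4


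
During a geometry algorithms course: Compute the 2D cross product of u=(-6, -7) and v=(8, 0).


u x v = u_x*v_y - u_y*v_x = (-6)*0 - (-7)*8
= 0 - (-56) = 56

56


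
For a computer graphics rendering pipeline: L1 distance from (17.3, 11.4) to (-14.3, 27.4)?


|17.3-(-14.3)| + |11.4-27.4| = 31.6 + 16 = 47.6

47.6


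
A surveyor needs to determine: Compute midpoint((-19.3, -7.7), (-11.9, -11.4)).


M = (((-19.3)+(-11.9))/2, ((-7.7)+(-11.4))/2)
= (-15.6, -9.55)

(-15.6, -9.55)


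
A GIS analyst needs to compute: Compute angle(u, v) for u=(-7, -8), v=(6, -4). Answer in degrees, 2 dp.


u.v = -10, |u| = sqrt(113) = 10.6301, |v| = sqrt(52) = 7.2111
cos(theta) = u.v/(|u||v|) = -10/sqrt(5876) = -0.130455
theta = acos(-0.130455) = 97.5 degrees

97.5 degrees


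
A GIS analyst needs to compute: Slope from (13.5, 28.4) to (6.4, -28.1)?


slope = (y2-y1)/(x2-x1) = ((-28.1)-28.4)/(6.4-13.5) = (-56.5)/(-7.1) = 7.9577

7.9577


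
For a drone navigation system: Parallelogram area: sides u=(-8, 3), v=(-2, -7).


|u x v| = |(-8)*(-7) - 3*(-2)|
= |56 - (-6)| = 62

62


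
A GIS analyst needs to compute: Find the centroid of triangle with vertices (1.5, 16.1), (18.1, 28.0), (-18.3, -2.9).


Centroid = ((x_A+x_B+x_C)/3, (y_A+y_B+y_C)/3)
= ((1.5+18.1+(-18.3))/3, (16.1+28+(-2.9))/3)
= (0.4333, 13.7333)

(0.4333, 13.7333)


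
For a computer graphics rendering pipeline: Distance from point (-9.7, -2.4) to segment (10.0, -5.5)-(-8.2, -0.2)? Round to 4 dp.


Project P onto AB: t = 1 (clamped to [0,1])
Closest point on segment: (-8.2, -0.2)
Distance: 2.6627

2.6627


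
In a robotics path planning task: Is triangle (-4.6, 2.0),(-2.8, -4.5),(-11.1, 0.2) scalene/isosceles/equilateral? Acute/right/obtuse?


Side lengths squared: AB^2=45.49, BC^2=90.98, CA^2=45.49
Sorted: [45.49, 45.49, 90.98]
By sides: Isosceles, By angles: Right

Isosceles, Right


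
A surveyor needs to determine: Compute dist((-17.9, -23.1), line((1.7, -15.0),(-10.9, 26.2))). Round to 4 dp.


|cross product| = 909.58
|line direction| = sqrt(1856.2) = 43.0836
Distance = 909.58/sqrt(1856.2) = 21.112

21.112


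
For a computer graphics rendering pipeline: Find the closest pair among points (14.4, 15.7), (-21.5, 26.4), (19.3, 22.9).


d(P0,P1) = 37.4606, d(P0,P2) = 8.7092, d(P1,P2) = 40.9498
Closest: P0 and P2

Closest pair: (14.4, 15.7) and (19.3, 22.9), distance = 8.7092


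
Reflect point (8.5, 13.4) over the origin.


Reflection over origin: (x,y) -> (-x,-y)
(8.5, 13.4) -> (-8.5, -13.4)

(-8.5, -13.4)


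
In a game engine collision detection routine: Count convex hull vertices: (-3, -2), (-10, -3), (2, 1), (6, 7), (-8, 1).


Convex hull vertices (CCW): (-10, -3), (-3, -2), (2, 1), (6, 7), (-8, 1)
Count = 5

5


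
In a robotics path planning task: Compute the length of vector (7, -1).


|u| = sqrt(7^2 + (-1)^2) = sqrt(50) = 7.0711

7.0711


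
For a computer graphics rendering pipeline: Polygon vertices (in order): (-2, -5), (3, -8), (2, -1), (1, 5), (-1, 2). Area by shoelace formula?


Shoelace sum: ((-2)*(-8) - 3*(-5)) + (3*(-1) - 2*(-8)) + (2*5 - 1*(-1)) + (1*2 - (-1)*5) + ((-1)*(-5) - (-2)*2)
= 71
Area = |71|/2 = 35.5

35.5


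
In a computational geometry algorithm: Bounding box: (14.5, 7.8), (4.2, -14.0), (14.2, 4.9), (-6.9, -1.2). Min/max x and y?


x range: [-6.9, 14.5]
y range: [-14, 7.8]
Bounding box: (-6.9,-14) to (14.5,7.8)

(-6.9,-14) to (14.5,7.8)


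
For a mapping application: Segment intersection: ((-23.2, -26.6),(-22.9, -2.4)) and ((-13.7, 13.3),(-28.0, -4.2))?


Cross products: d1=404.32, d2=63.51, d3=-217.93, d4=122.88
d1*d2 < 0 and d3*d4 < 0? no

No, they don't intersect


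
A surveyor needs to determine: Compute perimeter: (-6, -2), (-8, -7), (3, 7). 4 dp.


Sides: (-6, -2)->(-8, -7): sqrt(29) = 5.385165, (-8, -7)->(3, 7): sqrt(317) = 17.804494, (3, 7)->(-6, -2): sqrt(162) = 12.727922
Sum = 35.917581
Perimeter = 35.9176

35.9176


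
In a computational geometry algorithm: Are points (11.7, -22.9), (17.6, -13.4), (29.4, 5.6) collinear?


Cross product: (17.6-11.7)*(5.6-(-22.9)) - ((-13.4)-(-22.9))*(29.4-11.7)
= 0

Yes, collinear


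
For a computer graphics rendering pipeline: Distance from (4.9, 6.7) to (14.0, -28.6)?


dx=9.1, dy=-35.3
d^2 = 9.1^2 + (-35.3)^2 = 1328.9
d = sqrt(1328.9) = 36.4541

36.4541


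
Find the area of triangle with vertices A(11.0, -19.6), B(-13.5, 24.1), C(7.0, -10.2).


Area = |x_A(y_B-y_C) + x_B(y_C-y_A) + x_C(y_A-y_B)|/2
= |377.3 + (-126.9) + (-305.9)|/2
= 55.5/2 = 27.75

27.75


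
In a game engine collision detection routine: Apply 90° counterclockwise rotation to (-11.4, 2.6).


90° CCW: (x,y) -> (-y, x)
(-11.4,2.6) -> (-2.6, -11.4)

(-2.6, -11.4)


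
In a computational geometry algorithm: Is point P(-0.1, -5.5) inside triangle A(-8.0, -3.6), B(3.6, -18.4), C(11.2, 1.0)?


Cross products: AB x AP = 94.88, BC x BP = 169.82, CA x CP = 72.82
All same sign? yes

Yes, inside


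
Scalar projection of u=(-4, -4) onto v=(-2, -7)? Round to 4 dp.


u.v = 36, |v| = sqrt(53) = 7.2801
Scalar projection = u.v / |v| = 36 / sqrt(53) = 4.945

4.945


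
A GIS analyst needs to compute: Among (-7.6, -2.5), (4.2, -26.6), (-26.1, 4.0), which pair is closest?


d(P0,P1) = 26.8337, d(P0,P2) = 19.6087, d(P1,P2) = 43.0633
Closest: P0 and P2

Closest pair: (-7.6, -2.5) and (-26.1, 4.0), distance = 19.6087


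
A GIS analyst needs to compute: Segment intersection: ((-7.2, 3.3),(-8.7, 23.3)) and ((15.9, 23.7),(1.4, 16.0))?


Cross products: d1=117.93, d2=-183.62, d3=-492.6, d4=-191.05
d1*d2 < 0 and d3*d4 < 0? no

No, they don't intersect


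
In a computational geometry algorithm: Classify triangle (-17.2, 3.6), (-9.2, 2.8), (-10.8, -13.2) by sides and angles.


Side lengths squared: AB^2=64.64, BC^2=258.56, CA^2=323.2
Sorted: [64.64, 258.56, 323.2]
By sides: Scalene, By angles: Right

Scalene, Right


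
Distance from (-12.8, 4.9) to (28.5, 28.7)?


dx=41.3, dy=23.8
d^2 = 41.3^2 + 23.8^2 = 2272.13
d = sqrt(2272.13) = 47.6669

47.6669


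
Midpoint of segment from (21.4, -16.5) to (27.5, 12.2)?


M = ((21.4+27.5)/2, ((-16.5)+12.2)/2)
= (24.45, -2.15)

(24.45, -2.15)


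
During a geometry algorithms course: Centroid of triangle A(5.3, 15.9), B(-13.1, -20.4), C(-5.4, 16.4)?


Centroid = ((x_A+x_B+x_C)/3, (y_A+y_B+y_C)/3)
= ((5.3+(-13.1)+(-5.4))/3, (15.9+(-20.4)+16.4)/3)
= (-4.4, 3.9667)

(-4.4, 3.9667)


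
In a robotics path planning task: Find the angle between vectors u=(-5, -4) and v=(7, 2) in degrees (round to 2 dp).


u.v = -43, |u| = sqrt(41) = 6.4031, |v| = sqrt(53) = 7.2801
cos(theta) = u.v/(|u||v|) = -43/sqrt(2173) = -0.922441
theta = acos(-0.922441) = 157.29 degrees

157.29 degrees


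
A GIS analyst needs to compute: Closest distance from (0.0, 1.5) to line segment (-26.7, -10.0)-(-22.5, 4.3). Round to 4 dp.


Project P onto AB: t = 1 (clamped to [0,1])
Closest point on segment: (-22.5, 4.3)
Distance: 22.6736

22.6736


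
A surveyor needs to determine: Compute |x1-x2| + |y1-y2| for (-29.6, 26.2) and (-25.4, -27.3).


|(-29.6)-(-25.4)| + |26.2-(-27.3)| = 4.2 + 53.5 = 57.7

57.7


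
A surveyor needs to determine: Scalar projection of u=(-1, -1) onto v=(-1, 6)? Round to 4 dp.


u.v = -5, |v| = sqrt(37) = 6.0828
Scalar projection = u.v / |v| = -5 / sqrt(37) = -0.822

-0.822


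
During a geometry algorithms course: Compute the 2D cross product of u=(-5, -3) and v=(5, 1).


u x v = u_x*v_y - u_y*v_x = (-5)*1 - (-3)*5
= (-5) - (-15) = 10

10


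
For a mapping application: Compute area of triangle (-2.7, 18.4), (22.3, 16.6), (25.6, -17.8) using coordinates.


Area = |x_A(y_B-y_C) + x_B(y_C-y_A) + x_C(y_A-y_B)|/2
= |(-92.88) + (-807.26) + 46.08|/2
= 854.06/2 = 427.03

427.03


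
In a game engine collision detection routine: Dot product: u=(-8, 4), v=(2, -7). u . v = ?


u . v = u_x*v_x + u_y*v_y = (-8)*2 + 4*(-7)
= (-16) + (-28) = -44

-44


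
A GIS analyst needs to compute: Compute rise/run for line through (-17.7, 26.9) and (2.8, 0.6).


slope = (y2-y1)/(x2-x1) = (0.6-26.9)/(2.8-(-17.7)) = (-26.3)/20.5 = -1.2829

-1.2829


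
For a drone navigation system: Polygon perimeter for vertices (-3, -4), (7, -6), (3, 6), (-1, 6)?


Sides: (-3, -4)->(7, -6): sqrt(104) = 10.198039, (7, -6)->(3, 6): sqrt(160) = 12.649111, (3, 6)->(-1, 6): sqrt(16) = 4, (-1, 6)->(-3, -4): sqrt(104) = 10.198039
Sum = 37.045189
Perimeter = 37.0452

37.0452


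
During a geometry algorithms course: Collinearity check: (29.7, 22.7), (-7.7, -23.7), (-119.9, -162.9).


Cross product: ((-7.7)-29.7)*((-162.9)-22.7) - ((-23.7)-22.7)*((-119.9)-29.7)
= 0

Yes, collinear


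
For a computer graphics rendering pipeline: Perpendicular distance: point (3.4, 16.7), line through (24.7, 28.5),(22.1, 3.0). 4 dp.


|cross product| = 512.47
|line direction| = sqrt(657.01) = 25.6322
Distance = 512.47/sqrt(657.01) = 19.9932

19.9932


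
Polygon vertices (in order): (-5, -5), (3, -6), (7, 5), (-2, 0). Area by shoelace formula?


Shoelace sum: ((-5)*(-6) - 3*(-5)) + (3*5 - 7*(-6)) + (7*0 - (-2)*5) + ((-2)*(-5) - (-5)*0)
= 122
Area = |122|/2 = 61

61


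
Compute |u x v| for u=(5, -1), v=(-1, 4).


|u x v| = |5*4 - (-1)*(-1)|
= |20 - 1| = 19

19


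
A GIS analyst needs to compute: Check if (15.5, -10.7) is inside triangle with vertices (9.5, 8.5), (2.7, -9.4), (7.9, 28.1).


Cross products: AB x AP = 237.96, BC x BP = -486.76, CA x CP = 86.88
All same sign? no

No, outside


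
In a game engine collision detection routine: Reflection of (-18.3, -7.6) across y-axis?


Reflection over y-axis: (x,y) -> (-x,y)
(-18.3, -7.6) -> (18.3, -7.6)

(18.3, -7.6)


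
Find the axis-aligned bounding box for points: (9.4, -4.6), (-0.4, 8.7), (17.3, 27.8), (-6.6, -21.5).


x range: [-6.6, 17.3]
y range: [-21.5, 27.8]
Bounding box: (-6.6,-21.5) to (17.3,27.8)

(-6.6,-21.5) to (17.3,27.8)


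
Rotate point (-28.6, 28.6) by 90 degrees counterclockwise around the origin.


90° CCW: (x,y) -> (-y, x)
(-28.6,28.6) -> (-28.6, -28.6)

(-28.6, -28.6)


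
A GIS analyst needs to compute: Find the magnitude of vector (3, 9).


|u| = sqrt(3^2 + 9^2) = sqrt(90) = 9.4868

9.4868


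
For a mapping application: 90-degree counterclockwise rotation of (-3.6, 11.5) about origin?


90° CCW: (x,y) -> (-y, x)
(-3.6,11.5) -> (-11.5, -3.6)

(-11.5, -3.6)


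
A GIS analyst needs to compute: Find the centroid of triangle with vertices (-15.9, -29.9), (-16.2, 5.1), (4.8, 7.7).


Centroid = ((x_A+x_B+x_C)/3, (y_A+y_B+y_C)/3)
= (((-15.9)+(-16.2)+4.8)/3, ((-29.9)+5.1+7.7)/3)
= (-9.1, -5.7)

(-9.1, -5.7)


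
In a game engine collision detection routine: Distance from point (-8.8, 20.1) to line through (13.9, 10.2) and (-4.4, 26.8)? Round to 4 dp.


|cross product| = 195.65
|line direction| = sqrt(610.45) = 24.7073
Distance = 195.65/sqrt(610.45) = 7.9187

7.9187


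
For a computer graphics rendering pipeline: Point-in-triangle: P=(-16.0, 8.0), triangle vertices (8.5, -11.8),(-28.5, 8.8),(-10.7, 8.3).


Cross products: AB x AP = -227.9, BC x BP = -7.99, CA x CP = -112.29
All same sign? yes

Yes, inside


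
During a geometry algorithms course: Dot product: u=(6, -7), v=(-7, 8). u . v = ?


u . v = u_x*v_x + u_y*v_y = 6*(-7) + (-7)*8
= (-42) + (-56) = -98

-98


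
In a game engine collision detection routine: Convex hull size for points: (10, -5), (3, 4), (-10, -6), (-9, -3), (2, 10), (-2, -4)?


Convex hull vertices (CCW): (-10, -6), (10, -5), (2, 10), (-9, -3)
Count = 4

4


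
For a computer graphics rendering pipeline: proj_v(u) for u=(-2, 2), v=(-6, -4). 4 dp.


u.v = 4, |v| = sqrt(52) = 7.2111
Scalar projection = u.v / |v| = 4 / sqrt(52) = 0.5547

0.5547


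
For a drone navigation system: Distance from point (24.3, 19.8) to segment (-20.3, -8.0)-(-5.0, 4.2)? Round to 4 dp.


Project P onto AB: t = 1 (clamped to [0,1])
Closest point on segment: (-5, 4.2)
Distance: 33.1941

33.1941


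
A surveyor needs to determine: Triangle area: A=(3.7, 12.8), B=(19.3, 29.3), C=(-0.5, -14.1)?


Area = |x_A(y_B-y_C) + x_B(y_C-y_A) + x_C(y_A-y_B)|/2
= |160.58 + (-519.17) + 8.25|/2
= 350.34/2 = 175.17

175.17


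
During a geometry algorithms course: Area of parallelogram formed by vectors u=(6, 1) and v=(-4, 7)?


|u x v| = |6*7 - 1*(-4)|
= |42 - (-4)| = 46

46


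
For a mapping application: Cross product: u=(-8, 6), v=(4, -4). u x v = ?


u x v = u_x*v_y - u_y*v_x = (-8)*(-4) - 6*4
= 32 - 24 = 8

8


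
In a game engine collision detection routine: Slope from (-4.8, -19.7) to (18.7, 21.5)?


slope = (y2-y1)/(x2-x1) = (21.5-(-19.7))/(18.7-(-4.8)) = 41.2/23.5 = 1.7532

1.7532


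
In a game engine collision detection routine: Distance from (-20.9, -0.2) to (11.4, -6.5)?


dx=32.3, dy=-6.3
d^2 = 32.3^2 + (-6.3)^2 = 1082.98
d = sqrt(1082.98) = 32.9087

32.9087


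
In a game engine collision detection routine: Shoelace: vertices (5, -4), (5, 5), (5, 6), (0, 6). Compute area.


Shoelace sum: (5*5 - 5*(-4)) + (5*6 - 5*5) + (5*6 - 0*6) + (0*(-4) - 5*6)
= 50
Area = |50|/2 = 25

25


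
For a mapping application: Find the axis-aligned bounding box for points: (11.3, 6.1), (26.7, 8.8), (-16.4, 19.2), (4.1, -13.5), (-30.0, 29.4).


x range: [-30, 26.7]
y range: [-13.5, 29.4]
Bounding box: (-30,-13.5) to (26.7,29.4)

(-30,-13.5) to (26.7,29.4)


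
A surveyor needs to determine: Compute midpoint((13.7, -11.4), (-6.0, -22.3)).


M = ((13.7+(-6))/2, ((-11.4)+(-22.3))/2)
= (3.85, -16.85)

(3.85, -16.85)


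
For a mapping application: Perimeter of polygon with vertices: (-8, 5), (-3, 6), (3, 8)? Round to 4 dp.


Sides: (-8, 5)->(-3, 6): sqrt(26) = 5.09902, (-3, 6)->(3, 8): sqrt(40) = 6.324555, (3, 8)->(-8, 5): sqrt(130) = 11.401754
Sum = 22.825329
Perimeter = 22.8253

22.8253


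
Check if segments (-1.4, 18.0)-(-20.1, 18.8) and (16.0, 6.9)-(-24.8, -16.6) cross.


Cross products: d1=-861.78, d2=-1333.87, d3=193.65, d4=665.74
d1*d2 < 0 and d3*d4 < 0? no

No, they don't intersect


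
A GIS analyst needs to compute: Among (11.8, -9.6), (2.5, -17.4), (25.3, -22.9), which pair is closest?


d(P0,P1) = 12.138, d(P0,P2) = 18.951, d(P1,P2) = 23.454
Closest: P0 and P1

Closest pair: (11.8, -9.6) and (2.5, -17.4), distance = 12.138


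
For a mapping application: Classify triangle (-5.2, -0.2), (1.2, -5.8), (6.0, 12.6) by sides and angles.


Side lengths squared: AB^2=72.32, BC^2=361.6, CA^2=289.28
Sorted: [72.32, 289.28, 361.6]
By sides: Scalene, By angles: Right

Scalene, Right


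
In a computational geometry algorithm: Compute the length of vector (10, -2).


|u| = sqrt(10^2 + (-2)^2) = sqrt(104) = 10.198

10.198


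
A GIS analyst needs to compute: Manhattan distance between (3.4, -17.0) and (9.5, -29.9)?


|3.4-9.5| + |(-17)-(-29.9)| = 6.1 + 12.9 = 19

19


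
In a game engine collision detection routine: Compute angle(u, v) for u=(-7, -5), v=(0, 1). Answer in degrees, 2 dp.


u.v = -5, |u| = sqrt(74) = 8.6023, |v| = sqrt(1) = 1
cos(theta) = u.v/(|u||v|) = -5/sqrt(74) = -0.581238
theta = acos(-0.581238) = 125.54 degrees

125.54 degrees


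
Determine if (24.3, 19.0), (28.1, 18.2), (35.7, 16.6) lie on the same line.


Cross product: (28.1-24.3)*(16.6-19) - (18.2-19)*(35.7-24.3)
= 0

Yes, collinear


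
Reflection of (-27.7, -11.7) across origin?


Reflection over origin: (x,y) -> (-x,-y)
(-27.7, -11.7) -> (27.7, 11.7)

(27.7, 11.7)


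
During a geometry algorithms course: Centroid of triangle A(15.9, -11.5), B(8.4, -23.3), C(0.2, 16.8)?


Centroid = ((x_A+x_B+x_C)/3, (y_A+y_B+y_C)/3)
= ((15.9+8.4+0.2)/3, ((-11.5)+(-23.3)+16.8)/3)
= (8.1667, -6)

(8.1667, -6)


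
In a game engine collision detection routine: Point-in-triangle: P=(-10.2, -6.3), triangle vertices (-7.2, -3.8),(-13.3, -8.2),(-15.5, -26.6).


Cross products: AB x AP = 2.05, BC x BP = 52.86, CA x CP = 47.65
All same sign? yes

Yes, inside


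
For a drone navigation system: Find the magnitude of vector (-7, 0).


|u| = sqrt((-7)^2 + 0^2) = sqrt(49) = 7

7


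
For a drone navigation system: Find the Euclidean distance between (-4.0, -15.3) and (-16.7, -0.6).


dx=-12.7, dy=14.7
d^2 = (-12.7)^2 + 14.7^2 = 377.38
d = sqrt(377.38) = 19.4263

19.4263


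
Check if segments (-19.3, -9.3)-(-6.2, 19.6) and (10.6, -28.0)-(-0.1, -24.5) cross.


Cross products: d1=-95.44, d2=-450.52, d3=-1109.08, d4=-754
d1*d2 < 0 and d3*d4 < 0? no

No, they don't intersect


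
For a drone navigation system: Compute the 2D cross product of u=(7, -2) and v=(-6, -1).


u x v = u_x*v_y - u_y*v_x = 7*(-1) - (-2)*(-6)
= (-7) - 12 = -19

-19


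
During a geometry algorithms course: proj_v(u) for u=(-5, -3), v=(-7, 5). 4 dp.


u.v = 20, |v| = sqrt(74) = 8.6023
Scalar projection = u.v / |v| = 20 / sqrt(74) = 2.325

2.325


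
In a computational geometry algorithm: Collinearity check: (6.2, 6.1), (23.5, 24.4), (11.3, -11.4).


Cross product: (23.5-6.2)*((-11.4)-6.1) - (24.4-6.1)*(11.3-6.2)
= -396.08

No, not collinear


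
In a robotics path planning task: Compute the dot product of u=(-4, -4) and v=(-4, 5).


u . v = u_x*v_x + u_y*v_y = (-4)*(-4) + (-4)*5
= 16 + (-20) = -4

-4


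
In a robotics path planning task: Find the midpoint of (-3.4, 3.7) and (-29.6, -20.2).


M = (((-3.4)+(-29.6))/2, (3.7+(-20.2))/2)
= (-16.5, -8.25)

(-16.5, -8.25)


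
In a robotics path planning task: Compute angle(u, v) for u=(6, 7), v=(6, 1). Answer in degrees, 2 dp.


u.v = 43, |u| = sqrt(85) = 9.2195, |v| = sqrt(37) = 6.0828
cos(theta) = u.v/(|u||v|) = 43/sqrt(3145) = 0.766758
theta = acos(0.766758) = 39.94 degrees

39.94 degrees


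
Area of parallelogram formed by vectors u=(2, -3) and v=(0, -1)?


|u x v| = |2*(-1) - (-3)*0|
= |(-2) - 0| = 2

2


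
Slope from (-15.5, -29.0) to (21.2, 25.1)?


slope = (y2-y1)/(x2-x1) = (25.1-(-29))/(21.2-(-15.5)) = 54.1/36.7 = 1.4741

1.4741


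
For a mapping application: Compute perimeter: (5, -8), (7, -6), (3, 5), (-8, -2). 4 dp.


Sides: (5, -8)->(7, -6): sqrt(8) = 2.828427, (7, -6)->(3, 5): sqrt(137) = 11.7047, (3, 5)->(-8, -2): sqrt(170) = 13.038405, (-8, -2)->(5, -8): sqrt(205) = 14.317821
Sum = 41.889353
Perimeter = 41.8894

41.8894


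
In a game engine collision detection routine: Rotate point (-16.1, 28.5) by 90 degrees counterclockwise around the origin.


90° CCW: (x,y) -> (-y, x)
(-16.1,28.5) -> (-28.5, -16.1)

(-28.5, -16.1)


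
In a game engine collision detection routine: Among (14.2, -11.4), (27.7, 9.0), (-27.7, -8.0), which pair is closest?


d(P0,P1) = 24.4624, d(P0,P2) = 42.0377, d(P1,P2) = 57.9496
Closest: P0 and P1

Closest pair: (14.2, -11.4) and (27.7, 9.0), distance = 24.4624


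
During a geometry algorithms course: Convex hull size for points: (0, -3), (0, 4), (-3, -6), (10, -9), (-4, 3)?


Convex hull vertices (CCW): (-4, 3), (-3, -6), (10, -9), (0, 4)
Count = 4

4


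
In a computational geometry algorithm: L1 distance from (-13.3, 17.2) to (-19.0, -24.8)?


|(-13.3)-(-19)| + |17.2-(-24.8)| = 5.7 + 42 = 47.7

47.7


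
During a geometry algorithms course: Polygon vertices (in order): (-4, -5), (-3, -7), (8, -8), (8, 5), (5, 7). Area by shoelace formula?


Shoelace sum: ((-4)*(-7) - (-3)*(-5)) + ((-3)*(-8) - 8*(-7)) + (8*5 - 8*(-8)) + (8*7 - 5*5) + (5*(-5) - (-4)*7)
= 231
Area = |231|/2 = 115.5

115.5


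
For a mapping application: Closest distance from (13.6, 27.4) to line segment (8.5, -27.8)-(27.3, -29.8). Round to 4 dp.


Project P onto AB: t = 0 (clamped to [0,1])
Closest point on segment: (8.5, -27.8)
Distance: 55.4351

55.4351


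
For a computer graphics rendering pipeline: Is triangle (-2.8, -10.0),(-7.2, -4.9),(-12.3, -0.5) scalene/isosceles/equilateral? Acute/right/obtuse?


Side lengths squared: AB^2=45.37, BC^2=45.37, CA^2=180.5
Sorted: [45.37, 45.37, 180.5]
By sides: Isosceles, By angles: Obtuse

Isosceles, Obtuse


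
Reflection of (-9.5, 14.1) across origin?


Reflection over origin: (x,y) -> (-x,-y)
(-9.5, 14.1) -> (9.5, -14.1)

(9.5, -14.1)


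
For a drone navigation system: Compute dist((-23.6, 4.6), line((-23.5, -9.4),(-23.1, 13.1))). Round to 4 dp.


|cross product| = 7.85
|line direction| = sqrt(506.41) = 22.5036
Distance = 7.85/sqrt(506.41) = 0.3488

0.3488


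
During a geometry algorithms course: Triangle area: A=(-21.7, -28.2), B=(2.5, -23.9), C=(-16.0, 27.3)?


Area = |x_A(y_B-y_C) + x_B(y_C-y_A) + x_C(y_A-y_B)|/2
= |1111.04 + 138.75 + 68.8|/2
= 1318.59/2 = 659.295

659.295


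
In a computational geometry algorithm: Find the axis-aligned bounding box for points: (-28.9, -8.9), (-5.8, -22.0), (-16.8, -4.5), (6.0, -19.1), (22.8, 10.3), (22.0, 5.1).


x range: [-28.9, 22.8]
y range: [-22, 10.3]
Bounding box: (-28.9,-22) to (22.8,10.3)

(-28.9,-22) to (22.8,10.3)


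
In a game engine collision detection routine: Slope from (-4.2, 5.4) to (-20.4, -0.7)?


slope = (y2-y1)/(x2-x1) = ((-0.7)-5.4)/((-20.4)-(-4.2)) = (-6.1)/(-16.2) = 0.3765

0.3765


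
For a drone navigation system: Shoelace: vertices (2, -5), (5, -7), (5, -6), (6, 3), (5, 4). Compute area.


Shoelace sum: (2*(-7) - 5*(-5)) + (5*(-6) - 5*(-7)) + (5*3 - 6*(-6)) + (6*4 - 5*3) + (5*(-5) - 2*4)
= 43
Area = |43|/2 = 21.5

21.5


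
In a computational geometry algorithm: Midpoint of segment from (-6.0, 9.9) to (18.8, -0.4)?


M = (((-6)+18.8)/2, (9.9+(-0.4))/2)
= (6.4, 4.75)

(6.4, 4.75)


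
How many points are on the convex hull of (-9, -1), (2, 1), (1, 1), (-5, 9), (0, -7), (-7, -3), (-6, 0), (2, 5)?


Convex hull vertices (CCW): (-9, -1), (-7, -3), (0, -7), (2, 1), (2, 5), (-5, 9)
Count = 6

6


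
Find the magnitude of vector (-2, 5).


|u| = sqrt((-2)^2 + 5^2) = sqrt(29) = 5.3852

5.3852


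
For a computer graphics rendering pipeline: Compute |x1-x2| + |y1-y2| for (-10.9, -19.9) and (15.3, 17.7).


|(-10.9)-15.3| + |(-19.9)-17.7| = 26.2 + 37.6 = 63.8

63.8


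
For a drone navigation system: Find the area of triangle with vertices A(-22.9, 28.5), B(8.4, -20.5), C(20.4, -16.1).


Area = |x_A(y_B-y_C) + x_B(y_C-y_A) + x_C(y_A-y_B)|/2
= |100.76 + (-374.64) + 999.6|/2
= 725.72/2 = 362.86

362.86


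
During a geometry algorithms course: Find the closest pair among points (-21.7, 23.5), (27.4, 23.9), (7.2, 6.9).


d(P0,P1) = 49.1016, d(P0,P2) = 33.3282, d(P1,P2) = 26.4015
Closest: P1 and P2

Closest pair: (27.4, 23.9) and (7.2, 6.9), distance = 26.4015


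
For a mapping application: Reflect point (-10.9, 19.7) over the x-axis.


Reflection over x-axis: (x,y) -> (x,-y)
(-10.9, 19.7) -> (-10.9, -19.7)

(-10.9, -19.7)


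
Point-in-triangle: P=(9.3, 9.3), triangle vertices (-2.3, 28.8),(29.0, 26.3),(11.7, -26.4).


Cross products: AB x AP = -581.35, BC x BP = -744.09, CA x CP = -367.32
All same sign? yes

Yes, inside


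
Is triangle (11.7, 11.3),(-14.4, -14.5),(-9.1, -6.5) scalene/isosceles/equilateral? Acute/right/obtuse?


Side lengths squared: AB^2=1346.85, BC^2=92.09, CA^2=749.48
Sorted: [92.09, 749.48, 1346.85]
By sides: Scalene, By angles: Obtuse

Scalene, Obtuse


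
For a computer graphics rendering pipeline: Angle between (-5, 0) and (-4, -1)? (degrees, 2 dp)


u.v = 20, |u| = sqrt(25) = 5, |v| = sqrt(17) = 4.1231
cos(theta) = u.v/(|u||v|) = 20/sqrt(425) = 0.970143
theta = acos(0.970143) = 14.04 degrees

14.04 degrees


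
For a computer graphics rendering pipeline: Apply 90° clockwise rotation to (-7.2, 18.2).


90° CW: (x,y) -> (y, -x)
(-7.2,18.2) -> (18.2, 7.2)

(18.2, 7.2)


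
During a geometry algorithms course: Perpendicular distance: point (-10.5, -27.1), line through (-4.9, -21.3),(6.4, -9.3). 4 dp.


|cross product| = 1.66
|line direction| = sqrt(271.69) = 16.483
Distance = 1.66/sqrt(271.69) = 0.1007

0.1007


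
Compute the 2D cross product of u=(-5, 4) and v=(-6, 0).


u x v = u_x*v_y - u_y*v_x = (-5)*0 - 4*(-6)
= 0 - (-24) = 24

24


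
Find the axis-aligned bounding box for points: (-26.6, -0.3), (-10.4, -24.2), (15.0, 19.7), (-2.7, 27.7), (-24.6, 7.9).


x range: [-26.6, 15]
y range: [-24.2, 27.7]
Bounding box: (-26.6,-24.2) to (15,27.7)

(-26.6,-24.2) to (15,27.7)


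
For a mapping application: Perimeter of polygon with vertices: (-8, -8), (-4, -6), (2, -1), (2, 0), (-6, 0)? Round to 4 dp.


Sides: (-8, -8)->(-4, -6): sqrt(20) = 4.472136, (-4, -6)->(2, -1): sqrt(61) = 7.81025, (2, -1)->(2, 0): sqrt(1) = 1, (2, 0)->(-6, 0): sqrt(64) = 8, (-6, 0)->(-8, -8): sqrt(68) = 8.246211
Sum = 29.528597
Perimeter = 29.5286

29.5286


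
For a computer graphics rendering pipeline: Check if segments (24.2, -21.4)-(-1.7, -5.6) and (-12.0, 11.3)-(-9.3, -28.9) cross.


Cross products: d1=1366.95, d2=368.43, d3=-274.97, d4=723.55
d1*d2 < 0 and d3*d4 < 0? no

No, they don't intersect


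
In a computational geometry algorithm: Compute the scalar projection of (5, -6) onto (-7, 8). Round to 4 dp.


u.v = -83, |v| = sqrt(113) = 10.6301
Scalar projection = u.v / |v| = -83 / sqrt(113) = -7.808

-7.808


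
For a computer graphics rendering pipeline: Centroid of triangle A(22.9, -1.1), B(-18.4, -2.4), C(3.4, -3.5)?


Centroid = ((x_A+x_B+x_C)/3, (y_A+y_B+y_C)/3)
= ((22.9+(-18.4)+3.4)/3, ((-1.1)+(-2.4)+(-3.5))/3)
= (2.6333, -2.3333)

(2.6333, -2.3333)


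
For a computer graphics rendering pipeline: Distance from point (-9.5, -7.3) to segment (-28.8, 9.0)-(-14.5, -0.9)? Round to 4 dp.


Project P onto AB: t = 1 (clamped to [0,1])
Closest point on segment: (-14.5, -0.9)
Distance: 8.1216

8.1216


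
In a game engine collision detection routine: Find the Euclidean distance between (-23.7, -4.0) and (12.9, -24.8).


dx=36.6, dy=-20.8
d^2 = 36.6^2 + (-20.8)^2 = 1772.2
d = sqrt(1772.2) = 42.0975

42.0975


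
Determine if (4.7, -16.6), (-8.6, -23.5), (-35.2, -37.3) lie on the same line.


Cross product: ((-8.6)-4.7)*((-37.3)-(-16.6)) - ((-23.5)-(-16.6))*((-35.2)-4.7)
= 0

Yes, collinear


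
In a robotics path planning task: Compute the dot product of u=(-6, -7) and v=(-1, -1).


u . v = u_x*v_x + u_y*v_y = (-6)*(-1) + (-7)*(-1)
= 6 + 7 = 13

13


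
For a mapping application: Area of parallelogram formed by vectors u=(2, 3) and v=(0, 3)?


|u x v| = |2*3 - 3*0|
= |6 - 0| = 6

6


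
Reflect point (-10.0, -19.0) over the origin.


Reflection over origin: (x,y) -> (-x,-y)
(-10, -19) -> (10, 19)

(10, 19)


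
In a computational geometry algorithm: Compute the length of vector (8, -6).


|u| = sqrt(8^2 + (-6)^2) = sqrt(100) = 10

10


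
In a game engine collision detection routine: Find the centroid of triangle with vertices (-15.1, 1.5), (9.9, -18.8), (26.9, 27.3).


Centroid = ((x_A+x_B+x_C)/3, (y_A+y_B+y_C)/3)
= (((-15.1)+9.9+26.9)/3, (1.5+(-18.8)+27.3)/3)
= (7.2333, 3.3333)

(7.2333, 3.3333)


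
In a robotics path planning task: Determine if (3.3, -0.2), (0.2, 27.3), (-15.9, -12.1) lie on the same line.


Cross product: (0.2-3.3)*((-12.1)-(-0.2)) - (27.3-(-0.2))*((-15.9)-3.3)
= 564.89

No, not collinear


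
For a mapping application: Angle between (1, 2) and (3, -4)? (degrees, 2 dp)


u.v = -5, |u| = sqrt(5) = 2.2361, |v| = sqrt(25) = 5
cos(theta) = u.v/(|u||v|) = -5/sqrt(125) = -0.447214
theta = acos(-0.447214) = 116.57 degrees

116.57 degrees


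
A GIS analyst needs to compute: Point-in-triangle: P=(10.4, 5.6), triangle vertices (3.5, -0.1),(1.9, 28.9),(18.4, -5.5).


Cross products: AB x AP = -209.22, BC x BP = -92.05, CA x CP = -122.19
All same sign? yes

Yes, inside
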